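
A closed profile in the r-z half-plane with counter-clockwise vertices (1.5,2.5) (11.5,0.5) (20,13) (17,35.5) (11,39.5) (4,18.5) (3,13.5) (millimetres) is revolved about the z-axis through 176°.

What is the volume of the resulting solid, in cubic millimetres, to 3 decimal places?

Volume = 15669.083 mm³

Profile (r,z), 7 vertices: (1.5,2.5) (11.5,0.5) (20,13) (17,35.5) (11,39.5) (4,18.5) (3,13.5)
edge 0: (1.5,2.5)→(11.5,0.5)  cross = 1.5·0.5 − 11.5·2.5 = -28.0000; (r_i+r_j)·cross = 13·-28.0000 = -364.0000
edge 1: (11.5,0.5)→(20,13)  cross = 11.5·13 − 20·0.5 = 139.5000; (r_i+r_j)·cross = 31.5·139.5000 = 4394.2500
edge 2: (20,13)→(17,35.5)  cross = 20·35.5 − 17·13 = 489.0000; (r_i+r_j)·cross = 37·489.0000 = 18093.0000
edge 3: (17,35.5)→(11,39.5)  cross = 17·39.5 − 11·35.5 = 281.0000; (r_i+r_j)·cross = 28·281.0000 = 7868.0000
edge 4: (11,39.5)→(4,18.5)  cross = 11·18.5 − 4·39.5 = 45.5000; (r_i+r_j)·cross = 15·45.5000 = 682.5000
edge 5: (4,18.5)→(3,13.5)  cross = 4·13.5 − 3·18.5 = -1.5000; (r_i+r_j)·cross = 7·-1.5000 = -10.5000
edge 6: (3,13.5)→(1.5,2.5)  cross = 3·2.5 − 1.5·13.5 = -12.7500; (r_i+r_j)·cross = 4.5·-12.7500 = -57.3750
Σcross = 912.7500 → A = |Σcross|/2 = 456.3750 mm²
Σ(r_i+r_j)·cross = 30605.8750 → first moment M = |Σ|/6 = 5100.9792
R_c = M/A = 5100.9792/456.3750 = 11.1772 mm
θ = 176° = 3.071779 rad
V = θ·R_c·A = 3.071779·11.1772·456.3750 = 15669.083 mm³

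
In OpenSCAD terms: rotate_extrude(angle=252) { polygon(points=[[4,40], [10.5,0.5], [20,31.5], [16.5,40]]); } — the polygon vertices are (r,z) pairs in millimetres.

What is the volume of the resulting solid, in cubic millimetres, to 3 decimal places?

Profile (r,z), 4 vertices: (4,40) (10.5,0.5) (20,31.5) (16.5,40)
edge 0: (4,40)→(10.5,0.5)  cross = 4·0.5 − 10.5·40 = -418.0000; (r_i+r_j)·cross = 14.5·-418.0000 = -6061.0000
edge 1: (10.5,0.5)→(20,31.5)  cross = 10.5·31.5 − 20·0.5 = 320.7500; (r_i+r_j)·cross = 30.5·320.7500 = 9782.8750
edge 2: (20,31.5)→(16.5,40)  cross = 20·40 − 16.5·31.5 = 280.2500; (r_i+r_j)·cross = 36.5·280.2500 = 10229.1250
edge 3: (16.5,40)→(4,40)  cross = 16.5·40 − 4·40 = 500.0000; (r_i+r_j)·cross = 20.5·500.0000 = 10250.0000
Σcross = 683.0000 → A = |Σcross|/2 = 341.5000 mm²
Σ(r_i+r_j)·cross = 24201.0000 → first moment M = |Σ|/6 = 4033.5000
R_c = M/A = 4033.5000/341.5000 = 11.8111 mm
θ = 252° = 4.398230 rad
V = θ·R_c·A = 4.398230·11.8111·341.5000 = 17740.260 mm³

Volume = 17740.260 mm³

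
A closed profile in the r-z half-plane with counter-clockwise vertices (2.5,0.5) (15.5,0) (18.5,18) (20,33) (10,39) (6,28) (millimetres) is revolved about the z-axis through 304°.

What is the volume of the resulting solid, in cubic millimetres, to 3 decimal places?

Profile (r,z), 6 vertices: (2.5,0.5) (15.5,0) (18.5,18) (20,33) (10,39) (6,28)
edge 0: (2.5,0.5)→(15.5,0)  cross = 2.5·0 − 15.5·0.5 = -7.7500; (r_i+r_j)·cross = 18·-7.7500 = -139.5000
edge 1: (15.5,0)→(18.5,18)  cross = 15.5·18 − 18.5·0 = 279.0000; (r_i+r_j)·cross = 34·279.0000 = 9486.0000
edge 2: (18.5,18)→(20,33)  cross = 18.5·33 − 20·18 = 250.5000; (r_i+r_j)·cross = 38.5·250.5000 = 9644.2500
edge 3: (20,33)→(10,39)  cross = 20·39 − 10·33 = 450.0000; (r_i+r_j)·cross = 30·450.0000 = 13500.0000
edge 4: (10,39)→(6,28)  cross = 10·28 − 6·39 = 46.0000; (r_i+r_j)·cross = 16·46.0000 = 736.0000
edge 5: (6,28)→(2.5,0.5)  cross = 6·0.5 − 2.5·28 = -67.0000; (r_i+r_j)·cross = 8.5·-67.0000 = -569.5000
Σcross = 950.7500 → A = |Σcross|/2 = 475.3750 mm²
Σ(r_i+r_j)·cross = 32657.2500 → first moment M = |Σ|/6 = 5442.8750
R_c = M/A = 5442.8750/475.3750 = 11.4496 mm
θ = 304° = 5.305801 rad
V = θ·R_c·A = 5.305801·11.4496·475.3750 = 28878.811 mm³

Volume = 28878.811 mm³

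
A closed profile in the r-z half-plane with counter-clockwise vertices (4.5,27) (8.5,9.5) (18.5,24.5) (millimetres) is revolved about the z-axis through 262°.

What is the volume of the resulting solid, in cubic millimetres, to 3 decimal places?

Profile (r,z), 3 vertices: (4.5,27) (8.5,9.5) (18.5,24.5)
edge 0: (4.5,27)→(8.5,9.5)  cross = 4.5·9.5 − 8.5·27 = -186.7500; (r_i+r_j)·cross = 13·-186.7500 = -2427.7500
edge 1: (8.5,9.5)→(18.5,24.5)  cross = 8.5·24.5 − 18.5·9.5 = 32.5000; (r_i+r_j)·cross = 27·32.5000 = 877.5000
edge 2: (18.5,24.5)→(4.5,27)  cross = 18.5·27 − 4.5·24.5 = 389.2500; (r_i+r_j)·cross = 23·389.2500 = 8952.7500
Σcross = 235.0000 → A = |Σcross|/2 = 117.5000 mm²
Σ(r_i+r_j)·cross = 7402.5000 → first moment M = |Σ|/6 = 1233.7500
R_c = M/A = 1233.7500/117.5000 = 10.5000 mm
θ = 262° = 4.572763 rad
V = θ·R_c·A = 4.572763·10.5000·117.5000 = 5641.646 mm³

Volume = 5641.646 mm³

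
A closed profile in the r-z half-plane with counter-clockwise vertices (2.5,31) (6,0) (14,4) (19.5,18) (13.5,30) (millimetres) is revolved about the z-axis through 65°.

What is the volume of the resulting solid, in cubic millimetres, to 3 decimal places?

Profile (r,z), 5 vertices: (2.5,31) (6,0) (14,4) (19.5,18) (13.5,30)
edge 0: (2.5,31)→(6,0)  cross = 2.5·0 − 6·31 = -186.0000; (r_i+r_j)·cross = 8.5·-186.0000 = -1581.0000
edge 1: (6,0)→(14,4)  cross = 6·4 − 14·0 = 24.0000; (r_i+r_j)·cross = 20·24.0000 = 480.0000
edge 2: (14,4)→(19.5,18)  cross = 14·18 − 19.5·4 = 174.0000; (r_i+r_j)·cross = 33.5·174.0000 = 5829.0000
edge 3: (19.5,18)→(13.5,30)  cross = 19.5·30 − 13.5·18 = 342.0000; (r_i+r_j)·cross = 33·342.0000 = 11286.0000
edge 4: (13.5,30)→(2.5,31)  cross = 13.5·31 − 2.5·30 = 343.5000; (r_i+r_j)·cross = 16·343.5000 = 5496.0000
Σcross = 697.5000 → A = |Σcross|/2 = 348.7500 mm²
Σ(r_i+r_j)·cross = 21510.0000 → first moment M = |Σ|/6 = 3585.0000
R_c = M/A = 3585.0000/348.7500 = 10.2796 mm
θ = 65° = 1.134464 rad
V = θ·R_c·A = 1.134464·10.2796·348.7500 = 4067.053 mm³

Volume = 4067.053 mm³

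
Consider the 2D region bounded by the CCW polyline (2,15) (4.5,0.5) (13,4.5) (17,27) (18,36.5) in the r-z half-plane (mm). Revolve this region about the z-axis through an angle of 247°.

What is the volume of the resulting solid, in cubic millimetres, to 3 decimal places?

Volume = 11992.291 mm³

Profile (r,z), 5 vertices: (2,15) (4.5,0.5) (13,4.5) (17,27) (18,36.5)
edge 0: (2,15)→(4.5,0.5)  cross = 2·0.5 − 4.5·15 = -66.5000; (r_i+r_j)·cross = 6.5·-66.5000 = -432.2500
edge 1: (4.5,0.5)→(13,4.5)  cross = 4.5·4.5 − 13·0.5 = 13.7500; (r_i+r_j)·cross = 17.5·13.7500 = 240.6250
edge 2: (13,4.5)→(17,27)  cross = 13·27 − 17·4.5 = 274.5000; (r_i+r_j)·cross = 30·274.5000 = 8235.0000
edge 3: (17,27)→(18,36.5)  cross = 17·36.5 − 18·27 = 134.5000; (r_i+r_j)·cross = 35·134.5000 = 4707.5000
edge 4: (18,36.5)→(2,15)  cross = 18·15 − 2·36.5 = 197.0000; (r_i+r_j)·cross = 20·197.0000 = 3940.0000
Σcross = 553.2500 → A = |Σcross|/2 = 276.6250 mm²
Σ(r_i+r_j)·cross = 16690.8750 → first moment M = |Σ|/6 = 2781.8125
R_c = M/A = 2781.8125/276.6250 = 10.0563 mm
θ = 247° = 4.310963 rad
V = θ·R_c·A = 4.310963·10.0563·276.6250 = 11992.291 mm³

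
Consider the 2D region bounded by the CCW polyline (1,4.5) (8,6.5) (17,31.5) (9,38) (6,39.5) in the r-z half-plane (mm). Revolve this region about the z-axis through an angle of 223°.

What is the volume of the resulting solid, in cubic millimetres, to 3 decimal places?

Profile (r,z), 5 vertices: (1,4.5) (8,6.5) (17,31.5) (9,38) (6,39.5)
edge 0: (1,4.5)→(8,6.5)  cross = 1·6.5 − 8·4.5 = -29.5000; (r_i+r_j)·cross = 9·-29.5000 = -265.5000
edge 1: (8,6.5)→(17,31.5)  cross = 8·31.5 − 17·6.5 = 141.5000; (r_i+r_j)·cross = 25·141.5000 = 3537.5000
edge 2: (17,31.5)→(9,38)  cross = 17·38 − 9·31.5 = 362.5000; (r_i+r_j)·cross = 26·362.5000 = 9425.0000
edge 3: (9,38)→(6,39.5)  cross = 9·39.5 − 6·38 = 127.5000; (r_i+r_j)·cross = 15·127.5000 = 1912.5000
edge 4: (6,39.5)→(1,4.5)  cross = 6·4.5 − 1·39.5 = -12.5000; (r_i+r_j)·cross = 7·-12.5000 = -87.5000
Σcross = 589.5000 → A = |Σcross|/2 = 294.7500 mm²
Σ(r_i+r_j)·cross = 14522.0000 → first moment M = |Σ|/6 = 2420.3333
R_c = M/A = 2420.3333/294.7500 = 8.2115 mm
θ = 223° = 3.892084 rad
V = θ·R_c·A = 3.892084·8.2115·294.7500 = 9420.141 mm³

Volume = 9420.141 mm³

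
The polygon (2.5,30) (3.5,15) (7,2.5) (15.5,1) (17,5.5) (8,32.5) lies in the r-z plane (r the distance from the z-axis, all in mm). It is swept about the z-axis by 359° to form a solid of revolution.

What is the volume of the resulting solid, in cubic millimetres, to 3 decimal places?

Profile (r,z), 6 vertices: (2.5,30) (3.5,15) (7,2.5) (15.5,1) (17,5.5) (8,32.5)
edge 0: (2.5,30)→(3.5,15)  cross = 2.5·15 − 3.5·30 = -67.5000; (r_i+r_j)·cross = 6·-67.5000 = -405.0000
edge 1: (3.5,15)→(7,2.5)  cross = 3.5·2.5 − 7·15 = -96.2500; (r_i+r_j)·cross = 10.5·-96.2500 = -1010.6250
edge 2: (7,2.5)→(15.5,1)  cross = 7·1 − 15.5·2.5 = -31.7500; (r_i+r_j)·cross = 22.5·-31.7500 = -714.3750
edge 3: (15.5,1)→(17,5.5)  cross = 15.5·5.5 − 17·1 = 68.2500; (r_i+r_j)·cross = 32.5·68.2500 = 2218.1250
edge 4: (17,5.5)→(8,32.5)  cross = 17·32.5 − 8·5.5 = 508.5000; (r_i+r_j)·cross = 25·508.5000 = 12712.5000
edge 5: (8,32.5)→(2.5,30)  cross = 8·30 − 2.5·32.5 = 158.7500; (r_i+r_j)·cross = 10.5·158.7500 = 1666.8750
Σcross = 540.0000 → A = |Σcross|/2 = 270.0000 mm²
Σ(r_i+r_j)·cross = 14467.5000 → first moment M = |Σ|/6 = 2411.2500
R_c = M/A = 2411.2500/270.0000 = 8.9306 mm
θ = 359° = 6.265732 rad
V = θ·R_c·A = 6.265732·8.9306·270.0000 = 15108.246 mm³

Volume = 15108.246 mm³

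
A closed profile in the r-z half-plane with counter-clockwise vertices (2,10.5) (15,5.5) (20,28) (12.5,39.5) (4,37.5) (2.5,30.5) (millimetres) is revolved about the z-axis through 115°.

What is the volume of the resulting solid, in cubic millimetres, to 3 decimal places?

Volume = 9304.421 mm³

Profile (r,z), 6 vertices: (2,10.5) (15,5.5) (20,28) (12.5,39.5) (4,37.5) (2.5,30.5)
edge 0: (2,10.5)→(15,5.5)  cross = 2·5.5 − 15·10.5 = -146.5000; (r_i+r_j)·cross = 17·-146.5000 = -2490.5000
edge 1: (15,5.5)→(20,28)  cross = 15·28 − 20·5.5 = 310.0000; (r_i+r_j)·cross = 35·310.0000 = 10850.0000
edge 2: (20,28)→(12.5,39.5)  cross = 20·39.5 − 12.5·28 = 440.0000; (r_i+r_j)·cross = 32.5·440.0000 = 14300.0000
edge 3: (12.5,39.5)→(4,37.5)  cross = 12.5·37.5 − 4·39.5 = 310.7500; (r_i+r_j)·cross = 16.5·310.7500 = 5127.3750
edge 4: (4,37.5)→(2.5,30.5)  cross = 4·30.5 − 2.5·37.5 = 28.2500; (r_i+r_j)·cross = 6.5·28.2500 = 183.6250
edge 5: (2.5,30.5)→(2,10.5)  cross = 2.5·10.5 − 2·30.5 = -34.7500; (r_i+r_j)·cross = 4.5·-34.7500 = -156.3750
Σcross = 907.7500 → A = |Σcross|/2 = 453.8750 mm²
Σ(r_i+r_j)·cross = 27814.1250 → first moment M = |Σ|/6 = 4635.6875
R_c = M/A = 4635.6875/453.8750 = 10.2136 mm
θ = 115° = 2.007129 rad
V = θ·R_c·A = 2.007129·10.2136·453.8750 = 9304.421 mm³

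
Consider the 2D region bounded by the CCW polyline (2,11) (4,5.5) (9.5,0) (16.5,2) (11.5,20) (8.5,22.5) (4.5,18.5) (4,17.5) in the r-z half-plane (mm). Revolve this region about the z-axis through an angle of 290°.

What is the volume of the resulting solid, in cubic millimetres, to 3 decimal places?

Profile (r,z), 8 vertices: (2,11) (4,5.5) (9.5,0) (16.5,2) (11.5,20) (8.5,22.5) (4.5,18.5) (4,17.5)
edge 0: (2,11)→(4,5.5)  cross = 2·5.5 − 4·11 = -33.0000; (r_i+r_j)·cross = 6·-33.0000 = -198.0000
edge 1: (4,5.5)→(9.5,0)  cross = 4·0 − 9.5·5.5 = -52.2500; (r_i+r_j)·cross = 13.5·-52.2500 = -705.3750
edge 2: (9.5,0)→(16.5,2)  cross = 9.5·2 − 16.5·0 = 19.0000; (r_i+r_j)·cross = 26·19.0000 = 494.0000
edge 3: (16.5,2)→(11.5,20)  cross = 16.5·20 − 11.5·2 = 307.0000; (r_i+r_j)·cross = 28·307.0000 = 8596.0000
edge 4: (11.5,20)→(8.5,22.5)  cross = 11.5·22.5 − 8.5·20 = 88.7500; (r_i+r_j)·cross = 20·88.7500 = 1775.0000
edge 5: (8.5,22.5)→(4.5,18.5)  cross = 8.5·18.5 − 4.5·22.5 = 56.0000; (r_i+r_j)·cross = 13·56.0000 = 728.0000
edge 6: (4.5,18.5)→(4,17.5)  cross = 4.5·17.5 − 4·18.5 = 4.7500; (r_i+r_j)·cross = 8.5·4.7500 = 40.3750
edge 7: (4,17.5)→(2,11)  cross = 4·11 − 2·17.5 = 9.0000; (r_i+r_j)·cross = 6·9.0000 = 54.0000
Σcross = 399.2500 → A = |Σcross|/2 = 199.6250 mm²
Σ(r_i+r_j)·cross = 10784.0000 → first moment M = |Σ|/6 = 1797.3333
R_c = M/A = 1797.3333/199.6250 = 9.0035 mm
θ = 290° = 5.061455 rad
V = θ·R_c·A = 5.061455·9.0035·199.6250 = 9097.121 mm³

Volume = 9097.121 mm³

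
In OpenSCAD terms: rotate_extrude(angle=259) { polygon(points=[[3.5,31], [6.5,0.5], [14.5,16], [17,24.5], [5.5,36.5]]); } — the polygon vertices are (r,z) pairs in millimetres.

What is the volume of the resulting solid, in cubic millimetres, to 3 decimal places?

Volume = 10525.569 mm³

Profile (r,z), 5 vertices: (3.5,31) (6.5,0.5) (14.5,16) (17,24.5) (5.5,36.5)
edge 0: (3.5,31)→(6.5,0.5)  cross = 3.5·0.5 − 6.5·31 = -199.7500; (r_i+r_j)·cross = 10·-199.7500 = -1997.5000
edge 1: (6.5,0.5)→(14.5,16)  cross = 6.5·16 − 14.5·0.5 = 96.7500; (r_i+r_j)·cross = 21·96.7500 = 2031.7500
edge 2: (14.5,16)→(17,24.5)  cross = 14.5·24.5 − 17·16 = 83.2500; (r_i+r_j)·cross = 31.5·83.2500 = 2622.3750
edge 3: (17,24.5)→(5.5,36.5)  cross = 17·36.5 − 5.5·24.5 = 485.7500; (r_i+r_j)·cross = 22.5·485.7500 = 10929.3750
edge 4: (5.5,36.5)→(3.5,31)  cross = 5.5·31 − 3.5·36.5 = 42.7500; (r_i+r_j)·cross = 9·42.7500 = 384.7500
Σcross = 508.7500 → A = |Σcross|/2 = 254.3750 mm²
Σ(r_i+r_j)·cross = 13970.7500 → first moment M = |Σ|/6 = 2328.4583
R_c = M/A = 2328.4583/254.3750 = 9.1536 mm
θ = 259° = 4.520403 rad
V = θ·R_c·A = 4.520403·9.1536·254.3750 = 10525.569 mm³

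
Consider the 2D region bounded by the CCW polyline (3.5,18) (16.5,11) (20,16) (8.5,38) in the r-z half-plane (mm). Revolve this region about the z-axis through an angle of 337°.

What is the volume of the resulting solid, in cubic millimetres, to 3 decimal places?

Volume = 14175.041 mm³

Profile (r,z), 4 vertices: (3.5,18) (16.5,11) (20,16) (8.5,38)
edge 0: (3.5,18)→(16.5,11)  cross = 3.5·11 − 16.5·18 = -258.5000; (r_i+r_j)·cross = 20·-258.5000 = -5170.0000
edge 1: (16.5,11)→(20,16)  cross = 16.5·16 − 20·11 = 44.0000; (r_i+r_j)·cross = 36.5·44.0000 = 1606.0000
edge 2: (20,16)→(8.5,38)  cross = 20·38 − 8.5·16 = 624.0000; (r_i+r_j)·cross = 28.5·624.0000 = 17784.0000
edge 3: (8.5,38)→(3.5,18)  cross = 8.5·18 − 3.5·38 = 20.0000; (r_i+r_j)·cross = 12·20.0000 = 240.0000
Σcross = 429.5000 → A = |Σcross|/2 = 214.7500 mm²
Σ(r_i+r_j)·cross = 14460.0000 → first moment M = |Σ|/6 = 2410.0000
R_c = M/A = 2410.0000/214.7500 = 11.2224 mm
θ = 337° = 5.881760 rad
V = θ·R_c·A = 5.881760·11.2224·214.7500 = 14175.041 mm³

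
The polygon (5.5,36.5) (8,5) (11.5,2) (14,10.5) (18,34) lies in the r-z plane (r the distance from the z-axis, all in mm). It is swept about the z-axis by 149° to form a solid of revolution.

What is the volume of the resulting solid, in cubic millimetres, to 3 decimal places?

Profile (r,z), 5 vertices: (5.5,36.5) (8,5) (11.5,2) (14,10.5) (18,34)
edge 0: (5.5,36.5)→(8,5)  cross = 5.5·5 − 8·36.5 = -264.5000; (r_i+r_j)·cross = 13.5·-264.5000 = -3570.7500
edge 1: (8,5)→(11.5,2)  cross = 8·2 − 11.5·5 = -41.5000; (r_i+r_j)·cross = 19.5·-41.5000 = -809.2500
edge 2: (11.5,2)→(14,10.5)  cross = 11.5·10.5 − 14·2 = 92.7500; (r_i+r_j)·cross = 25.5·92.7500 = 2365.1250
edge 3: (14,10.5)→(18,34)  cross = 14·34 − 18·10.5 = 287.0000; (r_i+r_j)·cross = 32·287.0000 = 9184.0000
edge 4: (18,34)→(5.5,36.5)  cross = 18·36.5 − 5.5·34 = 470.0000; (r_i+r_j)·cross = 23.5·470.0000 = 11045.0000
Σcross = 543.7500 → A = |Σcross|/2 = 271.8750 mm²
Σ(r_i+r_j)·cross = 18214.1250 → first moment M = |Σ|/6 = 3035.6875
R_c = M/A = 3035.6875/271.8750 = 11.1657 mm
θ = 149° = 2.600541 rad
V = θ·R_c·A = 2.600541·11.1657·271.8750 = 7894.429 mm³

Volume = 7894.429 mm³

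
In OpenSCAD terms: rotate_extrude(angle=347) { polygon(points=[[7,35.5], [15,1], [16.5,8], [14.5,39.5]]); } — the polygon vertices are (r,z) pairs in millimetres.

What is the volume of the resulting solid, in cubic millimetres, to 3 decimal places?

Profile (r,z), 4 vertices: (7,35.5) (15,1) (16.5,8) (14.5,39.5)
edge 0: (7,35.5)→(15,1)  cross = 7·1 − 15·35.5 = -525.5000; (r_i+r_j)·cross = 22·-525.5000 = -11561.0000
edge 1: (15,1)→(16.5,8)  cross = 15·8 − 16.5·1 = 103.5000; (r_i+r_j)·cross = 31.5·103.5000 = 3260.2500
edge 2: (16.5,8)→(14.5,39.5)  cross = 16.5·39.5 − 14.5·8 = 535.7500; (r_i+r_j)·cross = 31·535.7500 = 16608.2500
edge 3: (14.5,39.5)→(7,35.5)  cross = 14.5·35.5 − 7·39.5 = 238.2500; (r_i+r_j)·cross = 21.5·238.2500 = 5122.3750
Σcross = 352.0000 → A = |Σcross|/2 = 176.0000 mm²
Σ(r_i+r_j)·cross = 13429.8750 → first moment M = |Σ|/6 = 2238.3125
R_c = M/A = 2238.3125/176.0000 = 12.7177 mm
θ = 347° = 6.056293 rad
V = θ·R_c·A = 6.056293·12.7177·176.0000 = 13555.875 mm³

Volume = 13555.875 mm³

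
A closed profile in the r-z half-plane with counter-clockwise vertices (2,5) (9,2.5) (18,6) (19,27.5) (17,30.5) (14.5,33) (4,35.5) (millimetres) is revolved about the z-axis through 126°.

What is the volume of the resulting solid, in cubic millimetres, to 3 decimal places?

Volume = 10426.553 mm³

Profile (r,z), 7 vertices: (2,5) (9,2.5) (18,6) (19,27.5) (17,30.5) (14.5,33) (4,35.5)
edge 0: (2,5)→(9,2.5)  cross = 2·2.5 − 9·5 = -40.0000; (r_i+r_j)·cross = 11·-40.0000 = -440.0000
edge 1: (9,2.5)→(18,6)  cross = 9·6 − 18·2.5 = 9.0000; (r_i+r_j)·cross = 27·9.0000 = 243.0000
edge 2: (18,6)→(19,27.5)  cross = 18·27.5 − 19·6 = 381.0000; (r_i+r_j)·cross = 37·381.0000 = 14097.0000
edge 3: (19,27.5)→(17,30.5)  cross = 19·30.5 − 17·27.5 = 112.0000; (r_i+r_j)·cross = 36·112.0000 = 4032.0000
edge 4: (17,30.5)→(14.5,33)  cross = 17·33 − 14.5·30.5 = 118.7500; (r_i+r_j)·cross = 31.5·118.7500 = 3740.6250
edge 5: (14.5,33)→(4,35.5)  cross = 14.5·35.5 − 4·33 = 382.7500; (r_i+r_j)·cross = 18.5·382.7500 = 7080.8750
edge 6: (4,35.5)→(2,5)  cross = 4·5 − 2·35.5 = -51.0000; (r_i+r_j)·cross = 6·-51.0000 = -306.0000
Σcross = 912.5000 → A = |Σcross|/2 = 456.2500 mm²
Σ(r_i+r_j)·cross = 28447.5000 → first moment M = |Σ|/6 = 4741.2500
R_c = M/A = 4741.2500/456.2500 = 10.3918 mm
θ = 126° = 2.199115 rad
V = θ·R_c·A = 2.199115·10.3918·456.2500 = 10426.553 mm³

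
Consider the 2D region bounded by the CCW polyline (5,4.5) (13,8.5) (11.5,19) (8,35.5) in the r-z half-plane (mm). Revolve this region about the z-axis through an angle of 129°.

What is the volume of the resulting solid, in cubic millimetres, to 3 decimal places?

Volume = 2448.854 mm³

Profile (r,z), 4 vertices: (5,4.5) (13,8.5) (11.5,19) (8,35.5)
edge 0: (5,4.5)→(13,8.5)  cross = 5·8.5 − 13·4.5 = -16.0000; (r_i+r_j)·cross = 18·-16.0000 = -288.0000
edge 1: (13,8.5)→(11.5,19)  cross = 13·19 − 11.5·8.5 = 149.2500; (r_i+r_j)·cross = 24.5·149.2500 = 3656.6250
edge 2: (11.5,19)→(8,35.5)  cross = 11.5·35.5 − 8·19 = 256.2500; (r_i+r_j)·cross = 19.5·256.2500 = 4996.8750
edge 3: (8,35.5)→(5,4.5)  cross = 8·4.5 − 5·35.5 = -141.5000; (r_i+r_j)·cross = 13·-141.5000 = -1839.5000
Σcross = 248.0000 → A = |Σcross|/2 = 124.0000 mm²
Σ(r_i+r_j)·cross = 6526.0000 → first moment M = |Σ|/6 = 1087.6667
R_c = M/A = 1087.6667/124.0000 = 8.7715 mm
θ = 129° = 2.251475 rad
V = θ·R_c·A = 2.251475·8.7715·124.0000 = 2448.854 mm³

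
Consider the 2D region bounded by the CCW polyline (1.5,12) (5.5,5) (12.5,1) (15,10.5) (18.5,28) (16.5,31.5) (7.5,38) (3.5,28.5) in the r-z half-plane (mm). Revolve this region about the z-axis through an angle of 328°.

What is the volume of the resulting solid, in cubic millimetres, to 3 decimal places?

Profile (r,z), 8 vertices: (1.5,12) (5.5,5) (12.5,1) (15,10.5) (18.5,28) (16.5,31.5) (7.5,38) (3.5,28.5)
edge 0: (1.5,12)→(5.5,5)  cross = 1.5·5 − 5.5·12 = -58.5000; (r_i+r_j)·cross = 7·-58.5000 = -409.5000
edge 1: (5.5,5)→(12.5,1)  cross = 5.5·1 − 12.5·5 = -57.0000; (r_i+r_j)·cross = 18·-57.0000 = -1026.0000
edge 2: (12.5,1)→(15,10.5)  cross = 12.5·10.5 − 15·1 = 116.2500; (r_i+r_j)·cross = 27.5·116.2500 = 3196.8750
edge 3: (15,10.5)→(18.5,28)  cross = 15·28 − 18.5·10.5 = 225.7500; (r_i+r_j)·cross = 33.5·225.7500 = 7562.6250
edge 4: (18.5,28)→(16.5,31.5)  cross = 18.5·31.5 − 16.5·28 = 120.7500; (r_i+r_j)·cross = 35·120.7500 = 4226.2500
edge 5: (16.5,31.5)→(7.5,38)  cross = 16.5·38 − 7.5·31.5 = 390.7500; (r_i+r_j)·cross = 24·390.7500 = 9378.0000
edge 6: (7.5,38)→(3.5,28.5)  cross = 7.5·28.5 − 3.5·38 = 80.7500; (r_i+r_j)·cross = 11·80.7500 = 888.2500
edge 7: (3.5,28.5)→(1.5,12)  cross = 3.5·12 − 1.5·28.5 = -0.7500; (r_i+r_j)·cross = 5·-0.7500 = -3.7500
Σcross = 818.0000 → A = |Σcross|/2 = 409.0000 mm²
Σ(r_i+r_j)·cross = 23812.7500 → first moment M = |Σ|/6 = 3968.7917
R_c = M/A = 3968.7917/409.0000 = 9.7036 mm
θ = 328° = 5.724680 rad
V = θ·R_c·A = 5.724680·9.7036·409.0000 = 22720.062 mm³

Volume = 22720.062 mm³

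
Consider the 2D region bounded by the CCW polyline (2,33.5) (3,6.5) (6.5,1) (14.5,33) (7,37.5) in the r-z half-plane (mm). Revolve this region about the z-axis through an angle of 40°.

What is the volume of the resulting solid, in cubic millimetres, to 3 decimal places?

Volume = 1343.816 mm³

Profile (r,z), 5 vertices: (2,33.5) (3,6.5) (6.5,1) (14.5,33) (7,37.5)
edge 0: (2,33.5)→(3,6.5)  cross = 2·6.5 − 3·33.5 = -87.5000; (r_i+r_j)·cross = 5·-87.5000 = -437.5000
edge 1: (3,6.5)→(6.5,1)  cross = 3·1 − 6.5·6.5 = -39.2500; (r_i+r_j)·cross = 9.5·-39.2500 = -372.8750
edge 2: (6.5,1)→(14.5,33)  cross = 6.5·33 − 14.5·1 = 200.0000; (r_i+r_j)·cross = 21·200.0000 = 4200.0000
edge 3: (14.5,33)→(7,37.5)  cross = 14.5·37.5 − 7·33 = 312.7500; (r_i+r_j)·cross = 21.5·312.7500 = 6724.1250
edge 4: (7,37.5)→(2,33.5)  cross = 7·33.5 − 2·37.5 = 159.5000; (r_i+r_j)·cross = 9·159.5000 = 1435.5000
Σcross = 545.5000 → A = |Σcross|/2 = 272.7500 mm²
Σ(r_i+r_j)·cross = 11549.2500 → first moment M = |Σ|/6 = 1924.8750
R_c = M/A = 1924.8750/272.7500 = 7.0573 mm
θ = 40° = 0.698132 rad
V = θ·R_c·A = 0.698132·7.0573·272.7500 = 1343.816 mm³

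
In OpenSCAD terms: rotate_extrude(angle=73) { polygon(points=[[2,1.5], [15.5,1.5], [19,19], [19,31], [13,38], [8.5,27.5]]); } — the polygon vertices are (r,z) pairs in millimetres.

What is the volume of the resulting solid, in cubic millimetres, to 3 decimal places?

Profile (r,z), 6 vertices: (2,1.5) (15.5,1.5) (19,19) (19,31) (13,38) (8.5,27.5)
edge 0: (2,1.5)→(15.5,1.5)  cross = 2·1.5 − 15.5·1.5 = -20.2500; (r_i+r_j)·cross = 17.5·-20.2500 = -354.3750
edge 1: (15.5,1.5)→(19,19)  cross = 15.5·19 − 19·1.5 = 266.0000; (r_i+r_j)·cross = 34.5·266.0000 = 9177.0000
edge 2: (19,19)→(19,31)  cross = 19·31 − 19·19 = 228.0000; (r_i+r_j)·cross = 38·228.0000 = 8664.0000
edge 3: (19,31)→(13,38)  cross = 19·38 − 13·31 = 319.0000; (r_i+r_j)·cross = 32·319.0000 = 10208.0000
edge 4: (13,38)→(8.5,27.5)  cross = 13·27.5 − 8.5·38 = 34.5000; (r_i+r_j)·cross = 21.5·34.5000 = 741.7500
edge 5: (8.5,27.5)→(2,1.5)  cross = 8.5·1.5 − 2·27.5 = -42.2500; (r_i+r_j)·cross = 10.5·-42.2500 = -443.6250
Σcross = 785.0000 → A = |Σcross|/2 = 392.5000 mm²
Σ(r_i+r_j)·cross = 27992.7500 → first moment M = |Σ|/6 = 4665.4583
R_c = M/A = 4665.4583/392.5000 = 11.8865 mm
θ = 73° = 1.274090 rad
V = θ·R_c·A = 1.274090·11.8865·392.5000 = 5944.215 mm³

Volume = 5944.215 mm³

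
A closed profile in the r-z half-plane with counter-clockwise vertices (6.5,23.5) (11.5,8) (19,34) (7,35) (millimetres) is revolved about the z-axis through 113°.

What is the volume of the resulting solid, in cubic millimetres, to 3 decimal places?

Volume = 4474.479 mm³

Profile (r,z), 4 vertices: (6.5,23.5) (11.5,8) (19,34) (7,35)
edge 0: (6.5,23.5)→(11.5,8)  cross = 6.5·8 − 11.5·23.5 = -218.2500; (r_i+r_j)·cross = 18·-218.2500 = -3928.5000
edge 1: (11.5,8)→(19,34)  cross = 11.5·34 − 19·8 = 239.0000; (r_i+r_j)·cross = 30.5·239.0000 = 7289.5000
edge 2: (19,34)→(7,35)  cross = 19·35 − 7·34 = 427.0000; (r_i+r_j)·cross = 26·427.0000 = 11102.0000
edge 3: (7,35)→(6.5,23.5)  cross = 7·23.5 − 6.5·35 = -63.0000; (r_i+r_j)·cross = 13.5·-63.0000 = -850.5000
Σcross = 384.7500 → A = |Σcross|/2 = 192.3750 mm²
Σ(r_i+r_j)·cross = 13612.5000 → first moment M = |Σ|/6 = 2268.7500
R_c = M/A = 2268.7500/192.3750 = 11.7934 mm
θ = 113° = 1.972222 rad
V = θ·R_c·A = 1.972222·11.7934·192.3750 = 4474.479 mm³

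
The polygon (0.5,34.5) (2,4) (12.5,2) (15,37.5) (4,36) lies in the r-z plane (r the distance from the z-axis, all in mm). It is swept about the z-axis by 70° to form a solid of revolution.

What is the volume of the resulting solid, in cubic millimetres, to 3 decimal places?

Volume = 3905.694 mm³

Profile (r,z), 5 vertices: (0.5,34.5) (2,4) (12.5,2) (15,37.5) (4,36)
edge 0: (0.5,34.5)→(2,4)  cross = 0.5·4 − 2·34.5 = -67.0000; (r_i+r_j)·cross = 2.5·-67.0000 = -167.5000
edge 1: (2,4)→(12.5,2)  cross = 2·2 − 12.5·4 = -46.0000; (r_i+r_j)·cross = 14.5·-46.0000 = -667.0000
edge 2: (12.5,2)→(15,37.5)  cross = 12.5·37.5 − 15·2 = 438.7500; (r_i+r_j)·cross = 27.5·438.7500 = 12065.6250
edge 3: (15,37.5)→(4,36)  cross = 15·36 − 4·37.5 = 390.0000; (r_i+r_j)·cross = 19·390.0000 = 7410.0000
edge 4: (4,36)→(0.5,34.5)  cross = 4·34.5 − 0.5·36 = 120.0000; (r_i+r_j)·cross = 4.5·120.0000 = 540.0000
Σcross = 835.7500 → A = |Σcross|/2 = 417.8750 mm²
Σ(r_i+r_j)·cross = 19181.1250 → first moment M = |Σ|/6 = 3196.8542
R_c = M/A = 3196.8542/417.8750 = 7.6503 mm
θ = 70° = 1.221730 rad
V = θ·R_c·A = 1.221730·7.6503·417.8750 = 3905.694 mm³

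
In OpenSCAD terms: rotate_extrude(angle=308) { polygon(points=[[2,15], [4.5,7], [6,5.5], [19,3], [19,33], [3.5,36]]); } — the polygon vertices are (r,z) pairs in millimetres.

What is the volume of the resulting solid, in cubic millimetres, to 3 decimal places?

Profile (r,z), 6 vertices: (2,15) (4.5,7) (6,5.5) (19,3) (19,33) (3.5,36)
edge 0: (2,15)→(4.5,7)  cross = 2·7 − 4.5·15 = -53.5000; (r_i+r_j)·cross = 6.5·-53.5000 = -347.7500
edge 1: (4.5,7)→(6,5.5)  cross = 4.5·5.5 − 6·7 = -17.2500; (r_i+r_j)·cross = 10.5·-17.2500 = -181.1250
edge 2: (6,5.5)→(19,3)  cross = 6·3 − 19·5.5 = -86.5000; (r_i+r_j)·cross = 25·-86.5000 = -2162.5000
edge 3: (19,3)→(19,33)  cross = 19·33 − 19·3 = 570.0000; (r_i+r_j)·cross = 38·570.0000 = 21660.0000
edge 4: (19,33)→(3.5,36)  cross = 19·36 − 3.5·33 = 568.5000; (r_i+r_j)·cross = 22.5·568.5000 = 12791.2500
edge 5: (3.5,36)→(2,15)  cross = 3.5·15 − 2·36 = -19.5000; (r_i+r_j)·cross = 5.5·-19.5000 = -107.2500
Σcross = 961.7500 → A = |Σcross|/2 = 480.8750 mm²
Σ(r_i+r_j)·cross = 31652.6250 → first moment M = |Σ|/6 = 5275.4375
R_c = M/A = 5275.4375/480.8750 = 10.9705 mm
θ = 308° = 5.375614 rad
V = θ·R_c·A = 5.375614·10.9705·480.8750 = 28358.716 mm³

Volume = 28358.716 mm³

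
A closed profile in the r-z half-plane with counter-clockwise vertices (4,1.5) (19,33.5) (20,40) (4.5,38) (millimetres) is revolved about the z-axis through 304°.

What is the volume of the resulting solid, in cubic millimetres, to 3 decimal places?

Volume = 16723.774 mm³

Profile (r,z), 4 vertices: (4,1.5) (19,33.5) (20,40) (4.5,38)
edge 0: (4,1.5)→(19,33.5)  cross = 4·33.5 − 19·1.5 = 105.5000; (r_i+r_j)·cross = 23·105.5000 = 2426.5000
edge 1: (19,33.5)→(20,40)  cross = 19·40 − 20·33.5 = 90.0000; (r_i+r_j)·cross = 39·90.0000 = 3510.0000
edge 2: (20,40)→(4.5,38)  cross = 20·38 − 4.5·40 = 580.0000; (r_i+r_j)·cross = 24.5·580.0000 = 14210.0000
edge 3: (4.5,38)→(4,1.5)  cross = 4.5·1.5 − 4·38 = -145.2500; (r_i+r_j)·cross = 8.5·-145.2500 = -1234.6250
Σcross = 630.2500 → A = |Σcross|/2 = 315.1250 mm²
Σ(r_i+r_j)·cross = 18911.8750 → first moment M = |Σ|/6 = 3151.9792
R_c = M/A = 3151.9792/315.1250 = 10.0023 mm
θ = 304° = 5.305801 rad
V = θ·R_c·A = 5.305801·10.0023·315.1250 = 16723.774 mm³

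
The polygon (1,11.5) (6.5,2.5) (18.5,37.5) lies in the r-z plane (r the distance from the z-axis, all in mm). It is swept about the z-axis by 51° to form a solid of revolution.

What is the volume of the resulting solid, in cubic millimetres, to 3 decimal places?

Profile (r,z), 3 vertices: (1,11.5) (6.5,2.5) (18.5,37.5)
edge 0: (1,11.5)→(6.5,2.5)  cross = 1·2.5 − 6.5·11.5 = -72.2500; (r_i+r_j)·cross = 7.5·-72.2500 = -541.8750
edge 1: (6.5,2.5)→(18.5,37.5)  cross = 6.5·37.5 − 18.5·2.5 = 197.5000; (r_i+r_j)·cross = 25·197.5000 = 4937.5000
edge 2: (18.5,37.5)→(1,11.5)  cross = 18.5·11.5 − 1·37.5 = 175.2500; (r_i+r_j)·cross = 19.5·175.2500 = 3417.3750
Σcross = 300.5000 → A = |Σcross|/2 = 150.2500 mm²
Σ(r_i+r_j)·cross = 7813.0000 → first moment M = |Σ|/6 = 1302.1667
R_c = M/A = 1302.1667/150.2500 = 8.6667 mm
θ = 51° = 0.890118 rad
V = θ·R_c·A = 0.890118·8.6667·150.2500 = 1159.082 mm³

Volume = 1159.082 mm³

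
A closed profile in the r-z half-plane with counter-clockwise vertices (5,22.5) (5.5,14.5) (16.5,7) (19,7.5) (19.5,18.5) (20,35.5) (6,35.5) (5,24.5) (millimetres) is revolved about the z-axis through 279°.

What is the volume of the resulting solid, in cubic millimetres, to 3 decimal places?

Volume = 22589.871 mm³

Profile (r,z), 8 vertices: (5,22.5) (5.5,14.5) (16.5,7) (19,7.5) (19.5,18.5) (20,35.5) (6,35.5) (5,24.5)
edge 0: (5,22.5)→(5.5,14.5)  cross = 5·14.5 − 5.5·22.5 = -51.2500; (r_i+r_j)·cross = 10.5·-51.2500 = -538.1250
edge 1: (5.5,14.5)→(16.5,7)  cross = 5.5·7 − 16.5·14.5 = -200.7500; (r_i+r_j)·cross = 22·-200.7500 = -4416.5000
edge 2: (16.5,7)→(19,7.5)  cross = 16.5·7.5 − 19·7 = -9.2500; (r_i+r_j)·cross = 35.5·-9.2500 = -328.3750
edge 3: (19,7.5)→(19.5,18.5)  cross = 19·18.5 − 19.5·7.5 = 205.2500; (r_i+r_j)·cross = 38.5·205.2500 = 7902.1250
edge 4: (19.5,18.5)→(20,35.5)  cross = 19.5·35.5 − 20·18.5 = 322.2500; (r_i+r_j)·cross = 39.5·322.2500 = 12728.8750
edge 5: (20,35.5)→(6,35.5)  cross = 20·35.5 − 6·35.5 = 497.0000; (r_i+r_j)·cross = 26·497.0000 = 12922.0000
edge 6: (6,35.5)→(5,24.5)  cross = 6·24.5 − 5·35.5 = -30.5000; (r_i+r_j)·cross = 11·-30.5000 = -335.5000
edge 7: (5,24.5)→(5,22.5)  cross = 5·22.5 − 5·24.5 = -10.0000; (r_i+r_j)·cross = 10·-10.0000 = -100.0000
Σcross = 722.7500 → A = |Σcross|/2 = 361.3750 mm²
Σ(r_i+r_j)·cross = 27834.5000 → first moment M = |Σ|/6 = 4639.0833
R_c = M/A = 4639.0833/361.3750 = 12.8373 mm
θ = 279° = 4.869469 rad
V = θ·R_c·A = 4.869469·12.8373·361.3750 = 22589.871 mm³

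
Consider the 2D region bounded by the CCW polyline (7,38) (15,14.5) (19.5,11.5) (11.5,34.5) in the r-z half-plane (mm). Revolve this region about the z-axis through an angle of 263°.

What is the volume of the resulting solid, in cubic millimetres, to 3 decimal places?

Volume = 4790.368 mm³

Profile (r,z), 4 vertices: (7,38) (15,14.5) (19.5,11.5) (11.5,34.5)
edge 0: (7,38)→(15,14.5)  cross = 7·14.5 − 15·38 = -468.5000; (r_i+r_j)·cross = 22·-468.5000 = -10307.0000
edge 1: (15,14.5)→(19.5,11.5)  cross = 15·11.5 − 19.5·14.5 = -110.2500; (r_i+r_j)·cross = 34.5·-110.2500 = -3803.6250
edge 2: (19.5,11.5)→(11.5,34.5)  cross = 19.5·34.5 − 11.5·11.5 = 540.5000; (r_i+r_j)·cross = 31·540.5000 = 16755.5000
edge 3: (11.5,34.5)→(7,38)  cross = 11.5·38 − 7·34.5 = 195.5000; (r_i+r_j)·cross = 18.5·195.5000 = 3616.7500
Σcross = 157.2500 → A = |Σcross|/2 = 78.6250 mm²
Σ(r_i+r_j)·cross = 6261.6250 → first moment M = |Σ|/6 = 1043.6042
R_c = M/A = 1043.6042/78.6250 = 13.2732 mm
θ = 263° = 4.590216 rad
V = θ·R_c·A = 4.590216·13.2732·78.6250 = 4790.368 mm³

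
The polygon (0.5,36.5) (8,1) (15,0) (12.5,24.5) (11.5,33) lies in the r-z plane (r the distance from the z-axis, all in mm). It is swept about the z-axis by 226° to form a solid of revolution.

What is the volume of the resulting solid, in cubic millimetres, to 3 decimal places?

Volume = 10032.365 mm³

Profile (r,z), 5 vertices: (0.5,36.5) (8,1) (15,0) (12.5,24.5) (11.5,33)
edge 0: (0.5,36.5)→(8,1)  cross = 0.5·1 − 8·36.5 = -291.5000; (r_i+r_j)·cross = 8.5·-291.5000 = -2477.7500
edge 1: (8,1)→(15,0)  cross = 8·0 − 15·1 = -15.0000; (r_i+r_j)·cross = 23·-15.0000 = -345.0000
edge 2: (15,0)→(12.5,24.5)  cross = 15·24.5 − 12.5·0 = 367.5000; (r_i+r_j)·cross = 27.5·367.5000 = 10106.2500
edge 3: (12.5,24.5)→(11.5,33)  cross = 12.5·33 − 11.5·24.5 = 130.7500; (r_i+r_j)·cross = 24·130.7500 = 3138.0000
edge 4: (11.5,33)→(0.5,36.5)  cross = 11.5·36.5 − 0.5·33 = 403.2500; (r_i+r_j)·cross = 12·403.2500 = 4839.0000
Σcross = 595.0000 → A = |Σcross|/2 = 297.5000 mm²
Σ(r_i+r_j)·cross = 15260.5000 → first moment M = |Σ|/6 = 2543.4167
R_c = M/A = 2543.4167/297.5000 = 8.5493 mm
θ = 226° = 3.944444 rad
V = θ·R_c·A = 3.944444·8.5493·297.5000 = 10032.365 mm³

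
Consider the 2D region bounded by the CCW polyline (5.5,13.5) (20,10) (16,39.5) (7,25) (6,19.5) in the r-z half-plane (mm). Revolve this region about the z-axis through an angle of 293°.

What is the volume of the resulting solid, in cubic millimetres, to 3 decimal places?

Profile (r,z), 5 vertices: (5.5,13.5) (20,10) (16,39.5) (7,25) (6,19.5)
edge 0: (5.5,13.5)→(20,10)  cross = 5.5·10 − 20·13.5 = -215.0000; (r_i+r_j)·cross = 25.5·-215.0000 = -5482.5000
edge 1: (20,10)→(16,39.5)  cross = 20·39.5 − 16·10 = 630.0000; (r_i+r_j)·cross = 36·630.0000 = 22680.0000
edge 2: (16,39.5)→(7,25)  cross = 16·25 − 7·39.5 = 123.5000; (r_i+r_j)·cross = 23·123.5000 = 2840.5000
edge 3: (7,25)→(6,19.5)  cross = 7·19.5 − 6·25 = -13.5000; (r_i+r_j)·cross = 13·-13.5000 = -175.5000
edge 4: (6,19.5)→(5.5,13.5)  cross = 6·13.5 − 5.5·19.5 = -26.2500; (r_i+r_j)·cross = 11.5·-26.2500 = -301.8750
Σcross = 498.7500 → A = |Σcross|/2 = 249.3750 mm²
Σ(r_i+r_j)·cross = 19560.6250 → first moment M = |Σ|/6 = 3260.1042
R_c = M/A = 3260.1042/249.3750 = 13.0731 mm
θ = 293° = 5.113815 rad
V = θ·R_c·A = 5.113815·13.0731·249.3750 = 16671.569 mm³

Volume = 16671.569 mm³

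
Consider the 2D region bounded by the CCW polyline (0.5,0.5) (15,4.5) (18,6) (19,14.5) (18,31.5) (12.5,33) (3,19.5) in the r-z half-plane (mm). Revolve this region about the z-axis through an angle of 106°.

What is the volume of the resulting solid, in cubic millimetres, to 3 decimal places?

Volume = 8160.104 mm³

Profile (r,z), 7 vertices: (0.5,0.5) (15,4.5) (18,6) (19,14.5) (18,31.5) (12.5,33) (3,19.5)
edge 0: (0.5,0.5)→(15,4.5)  cross = 0.5·4.5 − 15·0.5 = -5.2500; (r_i+r_j)·cross = 15.5·-5.2500 = -81.3750
edge 1: (15,4.5)→(18,6)  cross = 15·6 − 18·4.5 = 9.0000; (r_i+r_j)·cross = 33·9.0000 = 297.0000
edge 2: (18,6)→(19,14.5)  cross = 18·14.5 − 19·6 = 147.0000; (r_i+r_j)·cross = 37·147.0000 = 5439.0000
edge 3: (19,14.5)→(18,31.5)  cross = 19·31.5 − 18·14.5 = 337.5000; (r_i+r_j)·cross = 37·337.5000 = 12487.5000
edge 4: (18,31.5)→(12.5,33)  cross = 18·33 − 12.5·31.5 = 200.2500; (r_i+r_j)·cross = 30.5·200.2500 = 6107.6250
edge 5: (12.5,33)→(3,19.5)  cross = 12.5·19.5 − 3·33 = 144.7500; (r_i+r_j)·cross = 15.5·144.7500 = 2243.6250
edge 6: (3,19.5)→(0.5,0.5)  cross = 3·0.5 − 0.5·19.5 = -8.2500; (r_i+r_j)·cross = 3.5·-8.2500 = -28.8750
Σcross = 825.0000 → A = |Σcross|/2 = 412.5000 mm²
Σ(r_i+r_j)·cross = 26464.5000 → first moment M = |Σ|/6 = 4410.7500
R_c = M/A = 4410.7500/412.5000 = 10.6927 mm
θ = 106° = 1.850049 rad
V = θ·R_c·A = 1.850049·10.6927·412.5000 = 8160.104 mm³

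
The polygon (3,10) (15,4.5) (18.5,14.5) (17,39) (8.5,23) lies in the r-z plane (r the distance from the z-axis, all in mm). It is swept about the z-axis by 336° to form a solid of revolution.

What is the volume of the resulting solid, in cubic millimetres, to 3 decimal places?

Profile (r,z), 5 vertices: (3,10) (15,4.5) (18.5,14.5) (17,39) (8.5,23)
edge 0: (3,10)→(15,4.5)  cross = 3·4.5 − 15·10 = -136.5000; (r_i+r_j)·cross = 18·-136.5000 = -2457.0000
edge 1: (15,4.5)→(18.5,14.5)  cross = 15·14.5 − 18.5·4.5 = 134.2500; (r_i+r_j)·cross = 33.5·134.2500 = 4497.3750
edge 2: (18.5,14.5)→(17,39)  cross = 18.5·39 − 17·14.5 = 475.0000; (r_i+r_j)·cross = 35.5·475.0000 = 16862.5000
edge 3: (17,39)→(8.5,23)  cross = 17·23 − 8.5·39 = 59.5000; (r_i+r_j)·cross = 25.5·59.5000 = 1517.2500
edge 4: (8.5,23)→(3,10)  cross = 8.5·10 − 3·23 = 16.0000; (r_i+r_j)·cross = 11.5·16.0000 = 184.0000
Σcross = 548.2500 → A = |Σcross|/2 = 274.1250 mm²
Σ(r_i+r_j)·cross = 20604.1250 → first moment M = |Σ|/6 = 3434.0208
R_c = M/A = 3434.0208/274.1250 = 12.5272 mm
θ = 336° = 5.864306 rad
V = θ·R_c·A = 5.864306·12.5272·274.1250 = 20138.150 mm³

Volume = 20138.150 mm³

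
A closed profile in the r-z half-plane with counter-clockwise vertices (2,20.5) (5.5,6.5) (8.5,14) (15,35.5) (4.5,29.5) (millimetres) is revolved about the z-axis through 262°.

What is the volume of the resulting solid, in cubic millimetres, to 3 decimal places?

Volume = 5671.940 mm³

Profile (r,z), 5 vertices: (2,20.5) (5.5,6.5) (8.5,14) (15,35.5) (4.5,29.5)
edge 0: (2,20.5)→(5.5,6.5)  cross = 2·6.5 − 5.5·20.5 = -99.7500; (r_i+r_j)·cross = 7.5·-99.7500 = -748.1250
edge 1: (5.5,6.5)→(8.5,14)  cross = 5.5·14 − 8.5·6.5 = 21.7500; (r_i+r_j)·cross = 14·21.7500 = 304.5000
edge 2: (8.5,14)→(15,35.5)  cross = 8.5·35.5 − 15·14 = 91.7500; (r_i+r_j)·cross = 23.5·91.7500 = 2156.1250
edge 3: (15,35.5)→(4.5,29.5)  cross = 15·29.5 − 4.5·35.5 = 282.7500; (r_i+r_j)·cross = 19.5·282.7500 = 5513.6250
edge 4: (4.5,29.5)→(2,20.5)  cross = 4.5·20.5 − 2·29.5 = 33.2500; (r_i+r_j)·cross = 6.5·33.2500 = 216.1250
Σcross = 329.7500 → A = |Σcross|/2 = 164.8750 mm²
Σ(r_i+r_j)·cross = 7442.2500 → first moment M = |Σ|/6 = 1240.3750
R_c = M/A = 1240.3750/164.8750 = 7.5231 mm
θ = 262° = 4.572763 rad
V = θ·R_c·A = 4.572763·7.5231·164.8750 = 5671.940 mm³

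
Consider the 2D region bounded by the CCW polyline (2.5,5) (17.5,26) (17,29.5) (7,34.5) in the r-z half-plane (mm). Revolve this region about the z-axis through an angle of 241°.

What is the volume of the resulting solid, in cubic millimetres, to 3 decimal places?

Profile (r,z), 4 vertices: (2.5,5) (17.5,26) (17,29.5) (7,34.5)
edge 0: (2.5,5)→(17.5,26)  cross = 2.5·26 − 17.5·5 = -22.5000; (r_i+r_j)·cross = 20·-22.5000 = -450.0000
edge 1: (17.5,26)→(17,29.5)  cross = 17.5·29.5 − 17·26 = 74.2500; (r_i+r_j)·cross = 34.5·74.2500 = 2561.6250
edge 2: (17,29.5)→(7,34.5)  cross = 17·34.5 − 7·29.5 = 380.0000; (r_i+r_j)·cross = 24·380.0000 = 9120.0000
edge 3: (7,34.5)→(2.5,5)  cross = 7·5 − 2.5·34.5 = -51.2500; (r_i+r_j)·cross = 9.5·-51.2500 = -486.8750
Σcross = 380.5000 → A = |Σcross|/2 = 190.2500 mm²
Σ(r_i+r_j)·cross = 10744.7500 → first moment M = |Σ|/6 = 1790.7917
R_c = M/A = 1790.7917/190.2500 = 9.4128 mm
θ = 241° = 4.206243 rad
V = θ·R_c·A = 4.206243·9.4128·190.2500 = 7532.506 mm³

Volume = 7532.506 mm³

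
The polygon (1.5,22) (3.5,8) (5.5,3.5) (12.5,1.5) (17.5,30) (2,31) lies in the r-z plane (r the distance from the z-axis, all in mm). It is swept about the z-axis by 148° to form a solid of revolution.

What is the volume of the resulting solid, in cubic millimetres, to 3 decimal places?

Volume = 8013.060 mm³

Profile (r,z), 6 vertices: (1.5,22) (3.5,8) (5.5,3.5) (12.5,1.5) (17.5,30) (2,31)
edge 0: (1.5,22)→(3.5,8)  cross = 1.5·8 − 3.5·22 = -65.0000; (r_i+r_j)·cross = 5·-65.0000 = -325.0000
edge 1: (3.5,8)→(5.5,3.5)  cross = 3.5·3.5 − 5.5·8 = -31.7500; (r_i+r_j)·cross = 9·-31.7500 = -285.7500
edge 2: (5.5,3.5)→(12.5,1.5)  cross = 5.5·1.5 − 12.5·3.5 = -35.5000; (r_i+r_j)·cross = 18·-35.5000 = -639.0000
edge 3: (12.5,1.5)→(17.5,30)  cross = 12.5·30 − 17.5·1.5 = 348.7500; (r_i+r_j)·cross = 30·348.7500 = 10462.5000
edge 4: (17.5,30)→(2,31)  cross = 17.5·31 − 2·30 = 482.5000; (r_i+r_j)·cross = 19.5·482.5000 = 9408.7500
edge 5: (2,31)→(1.5,22)  cross = 2·22 − 1.5·31 = -2.5000; (r_i+r_j)·cross = 3.5·-2.5000 = -8.7500
Σcross = 696.5000 → A = |Σcross|/2 = 348.2500 mm²
Σ(r_i+r_j)·cross = 18612.7500 → first moment M = |Σ|/6 = 3102.1250
R_c = M/A = 3102.1250/348.2500 = 8.9078 mm
θ = 148° = 2.583087 rad
V = θ·R_c·A = 2.583087·8.9078·348.2500 = 8013.060 mm³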